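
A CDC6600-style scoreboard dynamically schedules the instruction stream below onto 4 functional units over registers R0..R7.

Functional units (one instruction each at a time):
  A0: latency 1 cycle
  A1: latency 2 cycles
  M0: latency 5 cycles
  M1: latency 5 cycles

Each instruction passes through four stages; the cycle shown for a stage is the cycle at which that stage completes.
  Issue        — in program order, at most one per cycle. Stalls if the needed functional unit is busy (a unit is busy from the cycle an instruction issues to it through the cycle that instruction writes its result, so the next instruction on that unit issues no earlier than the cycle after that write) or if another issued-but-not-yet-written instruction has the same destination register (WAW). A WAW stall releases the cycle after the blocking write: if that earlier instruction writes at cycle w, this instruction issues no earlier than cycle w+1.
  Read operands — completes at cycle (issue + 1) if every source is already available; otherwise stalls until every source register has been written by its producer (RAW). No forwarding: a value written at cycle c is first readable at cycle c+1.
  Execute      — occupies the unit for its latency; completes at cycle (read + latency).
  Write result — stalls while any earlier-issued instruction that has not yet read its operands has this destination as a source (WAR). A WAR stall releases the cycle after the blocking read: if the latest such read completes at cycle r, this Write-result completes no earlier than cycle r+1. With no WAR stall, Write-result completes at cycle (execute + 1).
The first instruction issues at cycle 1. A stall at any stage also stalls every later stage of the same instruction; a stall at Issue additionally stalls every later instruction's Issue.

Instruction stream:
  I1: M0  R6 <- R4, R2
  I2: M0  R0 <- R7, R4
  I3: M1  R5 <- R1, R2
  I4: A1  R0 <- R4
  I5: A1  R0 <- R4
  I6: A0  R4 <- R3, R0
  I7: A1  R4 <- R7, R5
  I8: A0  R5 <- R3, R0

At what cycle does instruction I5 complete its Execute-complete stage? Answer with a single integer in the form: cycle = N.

cycle = 25

[1] I1→M0
[2] I1 RO
[7] I1 EX
[8] I1 WR R6
[9] I2→M0
[10] I2 RO; I3→M1
[11] I3 RO
[15] I2 EX
[16] I2 WR R0; I3 EX
[17] I3 WR R5; I4→A1
[18] I4 RO
[20] I4 EX
[21] I4 WR R0
[22] I5→A1
[23] I5 RO; I6→A0
[25] I5 EX
[26] I5 WR R0
[27] I6 RO
[28] I6 EX
[29] I6 WR R4
[30] I7→A1
[31] I7 RO; I8→A0
[32] I8 RO
[33] I7 EX; I8 EX
[34] I7 WR R4; I8 WR R5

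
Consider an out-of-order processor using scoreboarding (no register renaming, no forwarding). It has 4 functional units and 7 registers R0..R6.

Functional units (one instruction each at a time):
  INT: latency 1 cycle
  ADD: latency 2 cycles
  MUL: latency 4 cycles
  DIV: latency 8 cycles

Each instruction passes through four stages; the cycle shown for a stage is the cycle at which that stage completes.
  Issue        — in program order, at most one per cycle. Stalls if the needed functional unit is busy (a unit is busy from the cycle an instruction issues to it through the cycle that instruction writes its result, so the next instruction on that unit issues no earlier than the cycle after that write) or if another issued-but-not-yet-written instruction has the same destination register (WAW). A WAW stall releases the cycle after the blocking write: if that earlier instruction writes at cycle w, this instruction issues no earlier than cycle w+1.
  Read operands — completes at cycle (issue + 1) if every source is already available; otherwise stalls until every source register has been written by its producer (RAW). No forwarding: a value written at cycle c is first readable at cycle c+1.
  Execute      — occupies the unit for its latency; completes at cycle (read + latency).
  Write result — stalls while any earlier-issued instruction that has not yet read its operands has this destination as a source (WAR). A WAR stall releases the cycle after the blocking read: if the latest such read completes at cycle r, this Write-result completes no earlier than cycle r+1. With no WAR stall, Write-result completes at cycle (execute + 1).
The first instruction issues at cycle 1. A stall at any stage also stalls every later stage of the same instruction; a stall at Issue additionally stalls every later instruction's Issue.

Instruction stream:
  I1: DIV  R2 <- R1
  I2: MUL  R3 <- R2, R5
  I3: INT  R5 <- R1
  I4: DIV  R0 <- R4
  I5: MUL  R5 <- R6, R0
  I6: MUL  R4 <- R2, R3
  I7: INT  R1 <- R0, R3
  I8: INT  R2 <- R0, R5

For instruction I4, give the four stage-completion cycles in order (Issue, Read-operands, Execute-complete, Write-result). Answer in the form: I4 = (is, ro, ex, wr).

I4 = (12, 13, 21, 22)

I1  is:1  ro:2  ex:10  wr:11
I2  is:2  ro:12  ex:16  wr:17  — RAW R2: wait I1 write@11
I3  is:3  ro:4  ex:5  wr:13  — WAR R5: wait I2 read@12
I4  is:12  ro:13  ex:21  wr:22  — struct: DIV busy until I1 writes@11
I5  is:18  ro:23  ex:27  wr:28  — struct: MUL busy until I2 writes@17, RAW R0: wait I4 write@22
I6  is:29  ro:30  ex:34  wr:35  — struct: MUL busy until I5 writes@28
I7  is:30  ro:31  ex:32  wr:33
I8  is:34  ro:35  ex:36  wr:37  — struct: INT busy until I7 writes@33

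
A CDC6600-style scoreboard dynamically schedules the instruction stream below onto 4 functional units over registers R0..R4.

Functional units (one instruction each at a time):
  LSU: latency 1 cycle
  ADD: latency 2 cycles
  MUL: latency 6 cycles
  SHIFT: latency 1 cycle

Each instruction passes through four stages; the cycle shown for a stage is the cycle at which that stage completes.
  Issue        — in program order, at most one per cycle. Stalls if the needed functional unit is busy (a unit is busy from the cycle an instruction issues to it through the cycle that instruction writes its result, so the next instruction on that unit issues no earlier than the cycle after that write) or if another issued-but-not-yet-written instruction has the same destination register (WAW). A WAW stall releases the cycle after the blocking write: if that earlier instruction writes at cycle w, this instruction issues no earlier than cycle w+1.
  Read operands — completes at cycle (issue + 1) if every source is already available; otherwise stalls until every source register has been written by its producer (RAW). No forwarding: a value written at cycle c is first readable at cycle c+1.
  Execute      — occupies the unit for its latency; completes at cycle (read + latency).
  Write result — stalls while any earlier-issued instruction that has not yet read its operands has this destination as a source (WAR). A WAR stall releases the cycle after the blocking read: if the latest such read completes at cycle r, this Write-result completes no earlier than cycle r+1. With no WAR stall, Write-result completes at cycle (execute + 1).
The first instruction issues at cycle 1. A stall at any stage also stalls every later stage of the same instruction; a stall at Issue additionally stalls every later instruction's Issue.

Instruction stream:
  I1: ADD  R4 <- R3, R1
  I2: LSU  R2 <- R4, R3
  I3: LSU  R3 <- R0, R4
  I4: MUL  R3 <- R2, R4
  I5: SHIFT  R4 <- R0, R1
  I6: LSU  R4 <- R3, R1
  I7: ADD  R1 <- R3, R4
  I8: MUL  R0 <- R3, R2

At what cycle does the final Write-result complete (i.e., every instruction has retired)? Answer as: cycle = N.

[1] I1→ADD
[2] I1 RO | I2→LSU
[4] I1 EX
[5] I1 WR R4
[6] I2 RO
[7] I2 EX
[8] I2 WR R2
[9] I3→LSU
[10] I3 RO
[11] I3 EX
[12] I3 WR R3
[13] I4→MUL
[14] I4 RO | I5→SHIFT
[15] I5 RO
[16] I5 EX
[17] I5 WR R4
[18] I6→LSU
[19] I7→ADD
[20] I4 EX
[21] I4 WR R3
[22] I6 RO | I8→MUL
[23] I6 EX | I8 RO
[24] I6 WR R4
[25] I7 RO
[27] I7 EX
[28] I7 WR R1
[29] I8 EX
[30] I8 WR R0

cycle = 30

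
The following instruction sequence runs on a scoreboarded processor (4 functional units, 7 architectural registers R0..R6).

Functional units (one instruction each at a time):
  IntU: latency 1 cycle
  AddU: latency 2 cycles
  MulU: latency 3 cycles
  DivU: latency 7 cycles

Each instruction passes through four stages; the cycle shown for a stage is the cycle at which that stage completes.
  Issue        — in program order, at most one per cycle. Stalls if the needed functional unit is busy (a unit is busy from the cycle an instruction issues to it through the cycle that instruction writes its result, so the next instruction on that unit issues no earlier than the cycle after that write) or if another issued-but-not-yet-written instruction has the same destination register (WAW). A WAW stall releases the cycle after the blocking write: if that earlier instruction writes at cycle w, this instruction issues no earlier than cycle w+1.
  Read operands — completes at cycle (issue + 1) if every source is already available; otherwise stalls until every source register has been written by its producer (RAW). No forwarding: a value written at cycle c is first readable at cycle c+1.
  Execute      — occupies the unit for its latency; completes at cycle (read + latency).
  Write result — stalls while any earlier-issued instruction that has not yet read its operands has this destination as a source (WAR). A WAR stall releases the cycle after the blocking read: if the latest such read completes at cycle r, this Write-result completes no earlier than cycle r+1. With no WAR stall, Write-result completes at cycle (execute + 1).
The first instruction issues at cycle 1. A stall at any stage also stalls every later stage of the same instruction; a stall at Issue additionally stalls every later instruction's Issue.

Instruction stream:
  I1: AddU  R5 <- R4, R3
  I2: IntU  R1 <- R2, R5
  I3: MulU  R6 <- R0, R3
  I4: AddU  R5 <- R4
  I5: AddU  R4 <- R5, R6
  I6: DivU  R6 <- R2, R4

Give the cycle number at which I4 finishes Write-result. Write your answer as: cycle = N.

cycle = 10

[I1] 1/2/4/5
[I2] 2/6/7/8  (RAW R5: wait I1 write@5)
[I3] 3/4/7/8
[I4] 6/7/9/10  (struct: AddU busy until I1 writes@5)
[I5] 11/12/14/15  (struct: AddU busy until I4 writes@10)
[I6] 12/16/23/24  (RAW R4: wait I5 write@15)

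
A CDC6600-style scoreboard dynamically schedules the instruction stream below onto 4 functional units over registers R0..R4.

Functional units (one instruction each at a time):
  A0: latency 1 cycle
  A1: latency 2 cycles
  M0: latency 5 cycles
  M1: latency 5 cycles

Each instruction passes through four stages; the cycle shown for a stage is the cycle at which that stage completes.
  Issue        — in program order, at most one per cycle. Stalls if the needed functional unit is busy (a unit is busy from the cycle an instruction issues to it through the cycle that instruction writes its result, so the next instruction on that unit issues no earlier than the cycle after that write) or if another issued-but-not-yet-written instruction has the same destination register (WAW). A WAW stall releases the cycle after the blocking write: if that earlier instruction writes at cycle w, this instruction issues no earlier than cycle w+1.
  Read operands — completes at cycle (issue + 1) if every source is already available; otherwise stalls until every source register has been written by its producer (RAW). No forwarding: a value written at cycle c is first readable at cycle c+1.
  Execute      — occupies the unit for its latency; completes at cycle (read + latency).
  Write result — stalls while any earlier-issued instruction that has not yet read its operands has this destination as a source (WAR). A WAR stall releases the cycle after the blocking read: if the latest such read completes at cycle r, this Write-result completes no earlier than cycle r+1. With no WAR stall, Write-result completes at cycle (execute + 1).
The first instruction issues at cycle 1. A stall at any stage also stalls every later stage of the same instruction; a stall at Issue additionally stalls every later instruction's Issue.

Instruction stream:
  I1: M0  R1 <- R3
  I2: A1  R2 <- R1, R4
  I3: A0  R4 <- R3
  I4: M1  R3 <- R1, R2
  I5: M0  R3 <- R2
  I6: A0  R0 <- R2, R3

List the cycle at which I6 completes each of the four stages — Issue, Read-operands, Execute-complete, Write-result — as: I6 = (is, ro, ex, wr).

I6 = (21, 28, 29, 30)

I1: IS=1 RO=2 EX=7 WR=8
I2: IS=2 RO=9 EX=11 WR=12  [RAW R1: wait I1 write@8]
I3: IS=3 RO=4 EX=5 WR=10  [WAR R4: wait I2 read@9]
I4: IS=4 RO=13 EX=18 WR=19  [RAW R2: wait I2 write@12]
I5: IS=20 RO=21 EX=26 WR=27  [WAW R3: wait I4 write@19]
I6: IS=21 RO=28 EX=29 WR=30  [RAW R3: wait I5 write@27]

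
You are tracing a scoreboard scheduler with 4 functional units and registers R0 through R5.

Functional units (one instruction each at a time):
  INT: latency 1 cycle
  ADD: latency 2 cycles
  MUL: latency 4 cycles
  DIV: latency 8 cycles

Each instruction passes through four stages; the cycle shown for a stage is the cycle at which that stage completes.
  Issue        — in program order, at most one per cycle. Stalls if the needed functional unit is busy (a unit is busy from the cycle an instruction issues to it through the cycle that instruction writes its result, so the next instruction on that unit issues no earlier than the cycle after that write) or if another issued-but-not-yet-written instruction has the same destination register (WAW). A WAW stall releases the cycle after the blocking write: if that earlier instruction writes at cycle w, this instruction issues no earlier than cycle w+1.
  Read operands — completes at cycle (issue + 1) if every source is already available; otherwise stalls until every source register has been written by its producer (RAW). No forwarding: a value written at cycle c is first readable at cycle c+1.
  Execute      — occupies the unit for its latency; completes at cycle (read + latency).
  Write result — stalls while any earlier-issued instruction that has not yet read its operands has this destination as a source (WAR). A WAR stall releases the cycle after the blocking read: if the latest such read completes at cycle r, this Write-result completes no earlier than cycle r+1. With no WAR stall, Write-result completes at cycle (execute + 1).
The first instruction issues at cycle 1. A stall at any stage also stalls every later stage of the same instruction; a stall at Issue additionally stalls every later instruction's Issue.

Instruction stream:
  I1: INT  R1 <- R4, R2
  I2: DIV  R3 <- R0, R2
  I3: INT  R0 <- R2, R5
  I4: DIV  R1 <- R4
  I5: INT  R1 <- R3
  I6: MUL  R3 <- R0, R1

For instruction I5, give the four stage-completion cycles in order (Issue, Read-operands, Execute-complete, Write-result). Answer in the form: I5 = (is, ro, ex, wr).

I1: IS=1 RO=2 EX=3 WR=4
I2: IS=2 RO=3 EX=11 WR=12
I3: IS=5 RO=6 EX=7 WR=8  [struct: INT busy until I1 writes@4]
I4: IS=13 RO=14 EX=22 WR=23  [struct: DIV busy until I2 writes@12]
I5: IS=24 RO=25 EX=26 WR=27  [WAW R1: wait I4 write@23]
I6: IS=25 RO=28 EX=32 WR=33  [RAW R1: wait I5 write@27]

I5 = (24, 25, 26, 27)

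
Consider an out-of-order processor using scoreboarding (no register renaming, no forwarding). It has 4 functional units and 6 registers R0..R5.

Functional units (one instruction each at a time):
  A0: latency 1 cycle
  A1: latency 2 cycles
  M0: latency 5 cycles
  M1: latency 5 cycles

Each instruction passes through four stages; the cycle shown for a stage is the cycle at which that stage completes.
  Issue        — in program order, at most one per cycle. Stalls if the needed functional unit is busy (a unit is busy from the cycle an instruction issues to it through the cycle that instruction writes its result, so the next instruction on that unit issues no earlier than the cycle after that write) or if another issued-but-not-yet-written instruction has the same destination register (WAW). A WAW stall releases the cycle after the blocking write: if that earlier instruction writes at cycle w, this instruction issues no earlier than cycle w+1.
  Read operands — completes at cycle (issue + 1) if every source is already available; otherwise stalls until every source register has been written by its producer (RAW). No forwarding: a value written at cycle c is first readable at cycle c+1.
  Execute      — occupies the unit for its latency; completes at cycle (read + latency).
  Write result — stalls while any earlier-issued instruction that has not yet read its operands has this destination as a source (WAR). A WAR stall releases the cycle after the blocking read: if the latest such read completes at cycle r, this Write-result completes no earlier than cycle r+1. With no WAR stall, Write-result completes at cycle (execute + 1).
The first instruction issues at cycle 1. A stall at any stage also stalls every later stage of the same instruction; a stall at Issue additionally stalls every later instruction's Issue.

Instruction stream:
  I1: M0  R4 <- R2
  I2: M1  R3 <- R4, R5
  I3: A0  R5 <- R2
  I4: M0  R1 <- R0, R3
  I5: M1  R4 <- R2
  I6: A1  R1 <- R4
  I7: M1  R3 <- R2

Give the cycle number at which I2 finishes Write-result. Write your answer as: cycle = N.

cycle = 15

cycle 1: I1 dispatched to M0
cycle 2: I1 operands ready, I2 dispatched to M1
cycle 3: I3 dispatched to A0
cycle 4: I3 operands ready
cycle 5: I3 complete
cycle 7: I1 complete
cycle 8: R4←I1
cycle 9: I2 operands ready, I4 dispatched to M0
cycle 10: R5←I3
cycle 14: I2 complete
cycle 15: R3←I2
cycle 16: I4 operands ready, I5 dispatched to M1
cycle 17: I5 operands ready
cycle 21: I4 complete
cycle 22: R1←I4, I5 complete
cycle 23: R4←I5, I6 dispatched to A1
cycle 24: I6 operands ready, I7 dispatched to M1
cycle 25: I7 operands ready
cycle 26: I6 complete
cycle 27: R1←I6
cycle 30: I7 complete
cycle 31: R3←I7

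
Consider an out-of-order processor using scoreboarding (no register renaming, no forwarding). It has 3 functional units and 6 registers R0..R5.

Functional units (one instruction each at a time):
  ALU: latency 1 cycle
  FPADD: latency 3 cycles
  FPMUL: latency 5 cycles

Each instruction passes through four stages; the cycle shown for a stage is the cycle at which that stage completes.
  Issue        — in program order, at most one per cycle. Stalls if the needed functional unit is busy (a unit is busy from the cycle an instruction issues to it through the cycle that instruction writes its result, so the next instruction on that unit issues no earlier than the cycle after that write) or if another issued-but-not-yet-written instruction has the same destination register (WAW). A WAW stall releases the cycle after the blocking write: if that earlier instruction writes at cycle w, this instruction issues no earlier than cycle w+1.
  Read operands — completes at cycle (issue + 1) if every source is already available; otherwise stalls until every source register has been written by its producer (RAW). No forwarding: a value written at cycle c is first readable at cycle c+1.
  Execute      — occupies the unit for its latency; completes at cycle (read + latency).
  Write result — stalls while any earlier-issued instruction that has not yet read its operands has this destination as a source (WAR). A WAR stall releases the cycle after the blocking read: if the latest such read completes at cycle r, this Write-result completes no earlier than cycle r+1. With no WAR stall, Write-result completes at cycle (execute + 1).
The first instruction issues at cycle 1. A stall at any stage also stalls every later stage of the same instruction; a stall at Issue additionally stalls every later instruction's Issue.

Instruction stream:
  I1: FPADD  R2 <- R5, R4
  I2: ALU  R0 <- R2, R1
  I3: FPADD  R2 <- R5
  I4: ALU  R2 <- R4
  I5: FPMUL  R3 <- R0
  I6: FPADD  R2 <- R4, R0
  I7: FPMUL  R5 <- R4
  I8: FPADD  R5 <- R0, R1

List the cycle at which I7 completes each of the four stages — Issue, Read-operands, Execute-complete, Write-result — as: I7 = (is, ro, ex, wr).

I7 = (22, 23, 28, 29)

t=1  I1 issues→FPADD
t=2  I1 reads; I2 issues→ALU
t=5  I1 exec-done
t=6  I1 writes R2
t=7  I2 reads; I3 issues→FPADD
t=8  I2 exec-done; I3 reads
t=9  I2 writes R0
t=11  I3 exec-done
t=12  I3 writes R2
t=13  I4 issues→ALU
t=14  I4 reads; I5 issues→FPMUL
t=15  I4 exec-done; I5 reads
t=16  I4 writes R2
t=17  I6 issues→FPADD
t=18  I6 reads
t=20  I5 exec-done
t=21  I5 writes R3; I6 exec-done
t=22  I6 writes R2; I7 issues→FPMUL
t=23  I7 reads
t=28  I7 exec-done
t=29  I7 writes R5
t=30  I8 issues→FPADD
t=31  I8 reads
t=34  I8 exec-done
t=35  I8 writes R5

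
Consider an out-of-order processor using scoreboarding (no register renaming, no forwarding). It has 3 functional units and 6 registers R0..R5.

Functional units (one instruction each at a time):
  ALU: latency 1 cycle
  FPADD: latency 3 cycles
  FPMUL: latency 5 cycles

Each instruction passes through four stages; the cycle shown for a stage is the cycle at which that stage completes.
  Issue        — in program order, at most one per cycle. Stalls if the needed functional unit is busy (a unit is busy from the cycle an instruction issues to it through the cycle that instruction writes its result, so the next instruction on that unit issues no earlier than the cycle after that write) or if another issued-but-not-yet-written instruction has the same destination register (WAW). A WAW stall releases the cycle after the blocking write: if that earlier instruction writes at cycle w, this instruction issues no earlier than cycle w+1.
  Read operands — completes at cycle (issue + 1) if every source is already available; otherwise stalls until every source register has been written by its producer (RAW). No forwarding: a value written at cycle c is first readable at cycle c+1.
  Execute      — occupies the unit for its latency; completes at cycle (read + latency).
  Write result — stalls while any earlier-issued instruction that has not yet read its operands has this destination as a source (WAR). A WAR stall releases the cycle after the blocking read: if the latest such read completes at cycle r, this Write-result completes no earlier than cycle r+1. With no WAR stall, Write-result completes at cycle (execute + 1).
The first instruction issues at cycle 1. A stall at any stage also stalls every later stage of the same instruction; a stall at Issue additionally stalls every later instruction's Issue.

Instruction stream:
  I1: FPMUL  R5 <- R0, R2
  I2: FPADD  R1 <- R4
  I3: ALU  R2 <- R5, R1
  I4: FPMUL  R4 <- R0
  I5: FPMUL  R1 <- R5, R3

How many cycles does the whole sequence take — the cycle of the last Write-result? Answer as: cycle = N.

cycle = 24

1) issue 1, read 2, done 7, write 8
2) issue 2, read 3, done 6, write 7
3) issue 3, read 9, done 10, write 11  <RAW R5: wait I1 write@8>
4) issue 9, read 10, done 15, write 16  <struct: FPMUL busy until I1 writes@8>
5) issue 17, read 18, done 23, write 24  <struct: FPMUL busy until I4 writes@16>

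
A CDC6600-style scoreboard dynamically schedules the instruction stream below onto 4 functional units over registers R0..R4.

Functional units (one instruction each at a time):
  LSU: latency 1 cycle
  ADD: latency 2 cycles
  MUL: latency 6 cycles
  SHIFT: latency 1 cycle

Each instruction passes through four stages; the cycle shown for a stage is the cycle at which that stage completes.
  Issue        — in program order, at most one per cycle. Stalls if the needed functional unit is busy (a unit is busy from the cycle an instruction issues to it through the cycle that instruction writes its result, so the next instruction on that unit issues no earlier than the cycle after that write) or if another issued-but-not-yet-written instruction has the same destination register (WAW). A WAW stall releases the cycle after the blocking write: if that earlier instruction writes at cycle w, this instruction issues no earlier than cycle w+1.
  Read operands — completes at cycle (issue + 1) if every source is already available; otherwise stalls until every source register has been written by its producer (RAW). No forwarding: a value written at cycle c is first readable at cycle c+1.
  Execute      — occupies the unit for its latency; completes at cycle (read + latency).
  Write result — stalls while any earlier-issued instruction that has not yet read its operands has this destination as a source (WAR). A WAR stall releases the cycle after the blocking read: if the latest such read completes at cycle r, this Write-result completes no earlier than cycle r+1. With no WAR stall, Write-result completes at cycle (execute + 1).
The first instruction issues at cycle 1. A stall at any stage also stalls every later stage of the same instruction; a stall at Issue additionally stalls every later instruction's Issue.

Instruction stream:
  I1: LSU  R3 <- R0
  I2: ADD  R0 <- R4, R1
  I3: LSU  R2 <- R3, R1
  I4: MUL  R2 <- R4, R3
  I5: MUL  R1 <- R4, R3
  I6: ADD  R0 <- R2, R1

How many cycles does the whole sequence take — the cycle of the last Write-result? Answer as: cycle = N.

I1 -> (1, 2, 3, 4)
I2 -> (2, 3, 5, 6)
I3 -> (5, 6, 7, 8)  // struct: LSU busy until I1 writes@4
I4 -> (9, 10, 16, 17)  // WAW R2: wait I3 write@8
I5 -> (18, 19, 25, 26)  // struct: MUL busy until I4 writes@17
I6 -> (19, 27, 29, 30)  // RAW R1: wait I5 write@26

cycle = 30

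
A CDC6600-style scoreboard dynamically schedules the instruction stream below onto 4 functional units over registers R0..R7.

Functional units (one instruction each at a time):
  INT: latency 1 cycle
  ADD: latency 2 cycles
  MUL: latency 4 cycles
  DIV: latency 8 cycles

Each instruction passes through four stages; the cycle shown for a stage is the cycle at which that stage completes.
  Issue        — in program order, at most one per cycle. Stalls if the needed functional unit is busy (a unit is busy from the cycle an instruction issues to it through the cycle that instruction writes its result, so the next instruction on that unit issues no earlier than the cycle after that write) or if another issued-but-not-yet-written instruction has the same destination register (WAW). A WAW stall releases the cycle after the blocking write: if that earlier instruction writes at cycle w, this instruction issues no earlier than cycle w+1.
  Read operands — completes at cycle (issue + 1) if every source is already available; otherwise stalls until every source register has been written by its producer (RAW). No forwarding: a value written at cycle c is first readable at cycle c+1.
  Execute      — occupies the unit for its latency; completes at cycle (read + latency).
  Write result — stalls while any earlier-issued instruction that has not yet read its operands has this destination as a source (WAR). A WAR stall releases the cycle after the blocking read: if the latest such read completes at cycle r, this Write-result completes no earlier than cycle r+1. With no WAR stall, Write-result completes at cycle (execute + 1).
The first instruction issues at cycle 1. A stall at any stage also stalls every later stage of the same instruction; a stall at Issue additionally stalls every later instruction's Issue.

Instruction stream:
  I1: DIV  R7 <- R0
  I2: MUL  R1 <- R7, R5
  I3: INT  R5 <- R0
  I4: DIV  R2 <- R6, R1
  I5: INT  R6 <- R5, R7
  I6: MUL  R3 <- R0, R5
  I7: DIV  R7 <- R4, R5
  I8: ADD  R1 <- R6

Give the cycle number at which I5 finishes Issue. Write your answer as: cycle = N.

cycle = 14

c1: issue I1 (DIV)
c2: I1 read-ops, issue I2 (MUL)
c3: issue I3 (INT)
c4: I3 read-ops
c5: I3 finished on INT
c10: I1 finished on DIV
c11: I1→R7
c12: I2 read-ops, issue I4 (DIV)
c13: I3→R5
c14: issue I5 (INT)
c15: I5 read-ops
c16: I2 finished on MUL, I5 finished on INT
c17: I2→R1
c18: I4 read-ops, issue I6 (MUL)
c19: I5→R6, I6 read-ops
c23: I6 finished on MUL
c24: I6→R3
c26: I4 finished on DIV
c27: I4→R2
c28: issue I7 (DIV)
c29: I7 read-ops, issue I8 (ADD)
c30: I8 read-ops
c32: I8 finished on ADD
c33: I8→R1
c37: I7 finished on DIV
c38: I7→R7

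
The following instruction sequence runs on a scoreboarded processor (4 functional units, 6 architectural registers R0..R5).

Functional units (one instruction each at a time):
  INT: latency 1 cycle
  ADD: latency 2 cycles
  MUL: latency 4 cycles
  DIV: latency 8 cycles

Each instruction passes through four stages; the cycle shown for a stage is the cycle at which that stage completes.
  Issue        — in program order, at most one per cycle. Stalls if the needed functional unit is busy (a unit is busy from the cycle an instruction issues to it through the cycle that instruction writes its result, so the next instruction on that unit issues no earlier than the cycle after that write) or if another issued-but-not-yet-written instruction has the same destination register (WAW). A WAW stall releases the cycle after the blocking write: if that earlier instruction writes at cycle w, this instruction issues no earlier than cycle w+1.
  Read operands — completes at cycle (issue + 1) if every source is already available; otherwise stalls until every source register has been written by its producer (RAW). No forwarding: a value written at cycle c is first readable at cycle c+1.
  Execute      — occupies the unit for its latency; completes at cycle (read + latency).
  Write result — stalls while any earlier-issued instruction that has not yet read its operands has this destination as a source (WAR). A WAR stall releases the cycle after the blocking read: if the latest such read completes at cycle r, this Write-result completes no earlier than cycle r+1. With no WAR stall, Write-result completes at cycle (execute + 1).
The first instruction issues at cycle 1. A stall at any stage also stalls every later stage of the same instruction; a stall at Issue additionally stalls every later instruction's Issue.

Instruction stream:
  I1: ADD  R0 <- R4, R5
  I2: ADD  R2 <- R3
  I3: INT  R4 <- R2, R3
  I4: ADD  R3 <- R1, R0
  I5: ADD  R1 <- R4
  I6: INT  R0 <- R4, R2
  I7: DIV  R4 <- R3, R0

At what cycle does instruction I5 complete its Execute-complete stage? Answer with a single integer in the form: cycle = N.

cycle = 19

[1] issue I1 (ADD)
[2] I1 read-ops
[4] I1 finished on ADD
[5] I1→R0
[6] issue I2 (ADD)
[7] I2 read-ops, issue I3 (INT)
[9] I2 finished on ADD
[10] I2→R2
[11] I3 read-ops, issue I4 (ADD)
[12] I3 finished on INT, I4 read-ops
[13] I3→R4
[14] I4 finished on ADD
[15] I4→R3
[16] issue I5 (ADD)
[17] I5 read-ops, issue I6 (INT)
[18] I6 read-ops, issue I7 (DIV)
[19] I5 finished on ADD, I6 finished on INT
[20] I5→R1, I6→R0
[21] I7 read-ops
[29] I7 finished on DIV
[30] I7→R4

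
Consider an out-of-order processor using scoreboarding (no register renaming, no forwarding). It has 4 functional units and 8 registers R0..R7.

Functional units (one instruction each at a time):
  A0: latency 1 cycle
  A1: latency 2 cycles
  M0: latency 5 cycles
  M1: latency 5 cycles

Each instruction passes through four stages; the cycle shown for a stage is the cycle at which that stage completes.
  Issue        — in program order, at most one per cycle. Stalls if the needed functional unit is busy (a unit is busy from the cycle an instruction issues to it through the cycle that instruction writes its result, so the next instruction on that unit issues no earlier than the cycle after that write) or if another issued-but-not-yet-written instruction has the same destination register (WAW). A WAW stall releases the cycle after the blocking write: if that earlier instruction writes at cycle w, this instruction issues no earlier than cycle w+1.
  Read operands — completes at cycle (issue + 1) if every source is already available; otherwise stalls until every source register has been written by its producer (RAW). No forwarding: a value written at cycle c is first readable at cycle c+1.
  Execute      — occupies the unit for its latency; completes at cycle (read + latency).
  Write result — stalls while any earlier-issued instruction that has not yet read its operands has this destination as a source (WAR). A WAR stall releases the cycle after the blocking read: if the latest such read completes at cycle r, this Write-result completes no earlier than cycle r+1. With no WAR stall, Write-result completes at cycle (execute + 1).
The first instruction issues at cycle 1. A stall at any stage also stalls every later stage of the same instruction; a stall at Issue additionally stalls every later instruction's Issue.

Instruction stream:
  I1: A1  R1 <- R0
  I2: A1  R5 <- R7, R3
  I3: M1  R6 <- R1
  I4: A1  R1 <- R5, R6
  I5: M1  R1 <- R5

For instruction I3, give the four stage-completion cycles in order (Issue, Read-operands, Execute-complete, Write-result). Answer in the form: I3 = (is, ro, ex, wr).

I3 = (7, 8, 13, 14)

cycle 1: issue I1 (A1)
cycle 2: I1 read-ops
cycle 4: I1 finished on A1
cycle 5: I1→R1
cycle 6: issue I2 (A1)
cycle 7: I2 read-ops | issue I3 (M1)
cycle 8: I3 read-ops
cycle 9: I2 finished on A1
cycle 10: I2→R5
cycle 11: issue I4 (A1)
cycle 13: I3 finished on M1
cycle 14: I3→R6
cycle 15: I4 read-ops
cycle 17: I4 finished on A1
cycle 18: I4→R1
cycle 19: issue I5 (M1)
cycle 20: I5 read-ops
cycle 25: I5 finished on M1
cycle 26: I5→R1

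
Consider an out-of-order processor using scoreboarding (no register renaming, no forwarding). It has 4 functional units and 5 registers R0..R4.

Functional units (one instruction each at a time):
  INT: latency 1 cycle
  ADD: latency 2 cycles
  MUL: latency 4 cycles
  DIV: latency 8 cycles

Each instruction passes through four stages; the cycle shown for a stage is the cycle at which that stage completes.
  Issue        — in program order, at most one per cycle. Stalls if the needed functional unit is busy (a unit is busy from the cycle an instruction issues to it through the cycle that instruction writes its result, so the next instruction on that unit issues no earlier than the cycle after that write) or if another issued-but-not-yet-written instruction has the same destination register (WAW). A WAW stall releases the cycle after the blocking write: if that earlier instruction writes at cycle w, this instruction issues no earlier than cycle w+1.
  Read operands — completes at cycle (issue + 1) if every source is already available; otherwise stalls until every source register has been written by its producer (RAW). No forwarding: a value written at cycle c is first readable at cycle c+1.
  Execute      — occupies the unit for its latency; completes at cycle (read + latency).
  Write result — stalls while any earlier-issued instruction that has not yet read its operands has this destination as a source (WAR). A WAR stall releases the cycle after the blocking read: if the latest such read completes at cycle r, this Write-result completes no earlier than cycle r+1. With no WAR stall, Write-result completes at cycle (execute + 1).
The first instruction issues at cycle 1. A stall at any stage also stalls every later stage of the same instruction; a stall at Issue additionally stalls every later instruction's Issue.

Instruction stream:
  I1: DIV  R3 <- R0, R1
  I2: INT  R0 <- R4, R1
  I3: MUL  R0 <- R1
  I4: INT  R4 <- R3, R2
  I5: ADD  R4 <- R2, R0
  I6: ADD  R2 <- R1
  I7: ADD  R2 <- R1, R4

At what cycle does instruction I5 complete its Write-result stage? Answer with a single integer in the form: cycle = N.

cycle = 19

  I1 | 1 | 2 | 10 | 11
  I2 | 2 | 3 | 4 | 5
  I3 | 6 | 7 | 11 | 12   WAW R0: wait I2 write@5
  I4 | 7 | 12 | 13 | 14   RAW R3: wait I1 write@11
  I5 | 15 | 16 | 18 | 19   WAW R4: wait I4 write@14
  I6 | 20 | 21 | 23 | 24   struct: ADD busy until I5 writes@19
  I7 | 25 | 26 | 28 | 29   struct: ADD busy until I6 writes@24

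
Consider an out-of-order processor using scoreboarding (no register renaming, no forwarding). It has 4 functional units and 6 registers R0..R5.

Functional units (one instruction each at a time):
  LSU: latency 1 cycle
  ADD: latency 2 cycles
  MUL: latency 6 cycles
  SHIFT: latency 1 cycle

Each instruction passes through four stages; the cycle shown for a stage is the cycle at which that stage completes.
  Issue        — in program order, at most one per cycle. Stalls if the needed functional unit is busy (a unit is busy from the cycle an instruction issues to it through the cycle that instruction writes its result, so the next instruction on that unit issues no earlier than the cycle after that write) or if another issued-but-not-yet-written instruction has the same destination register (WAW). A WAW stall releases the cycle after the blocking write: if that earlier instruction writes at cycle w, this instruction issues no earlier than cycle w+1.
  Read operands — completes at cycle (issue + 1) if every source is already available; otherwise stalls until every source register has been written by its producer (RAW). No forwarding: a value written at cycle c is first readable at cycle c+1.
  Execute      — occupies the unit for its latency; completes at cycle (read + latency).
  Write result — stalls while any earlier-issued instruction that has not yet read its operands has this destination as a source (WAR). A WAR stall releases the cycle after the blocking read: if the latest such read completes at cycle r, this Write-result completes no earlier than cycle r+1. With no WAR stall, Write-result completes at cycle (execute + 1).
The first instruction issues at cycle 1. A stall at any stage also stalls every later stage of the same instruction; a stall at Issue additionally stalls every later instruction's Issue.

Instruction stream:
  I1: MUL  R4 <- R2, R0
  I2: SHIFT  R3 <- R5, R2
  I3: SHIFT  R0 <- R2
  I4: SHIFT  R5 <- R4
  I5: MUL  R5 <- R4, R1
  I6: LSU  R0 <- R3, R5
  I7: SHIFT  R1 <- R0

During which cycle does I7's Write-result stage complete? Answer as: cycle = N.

cycle = 28

[I1] 1/2/8/9
[I2] 2/3/4/5
[I3] 6/7/8/9  (struct: SHIFT busy until I2 writes@5)
[I4] 10/11/12/13  (struct: SHIFT busy until I3 writes@9)
[I5] 14/15/21/22  (WAW R5: wait I4 write@13)
[I6] 15/23/24/25  (RAW R5: wait I5 write@22)
[I7] 16/26/27/28  (RAW R0: wait I6 write@25)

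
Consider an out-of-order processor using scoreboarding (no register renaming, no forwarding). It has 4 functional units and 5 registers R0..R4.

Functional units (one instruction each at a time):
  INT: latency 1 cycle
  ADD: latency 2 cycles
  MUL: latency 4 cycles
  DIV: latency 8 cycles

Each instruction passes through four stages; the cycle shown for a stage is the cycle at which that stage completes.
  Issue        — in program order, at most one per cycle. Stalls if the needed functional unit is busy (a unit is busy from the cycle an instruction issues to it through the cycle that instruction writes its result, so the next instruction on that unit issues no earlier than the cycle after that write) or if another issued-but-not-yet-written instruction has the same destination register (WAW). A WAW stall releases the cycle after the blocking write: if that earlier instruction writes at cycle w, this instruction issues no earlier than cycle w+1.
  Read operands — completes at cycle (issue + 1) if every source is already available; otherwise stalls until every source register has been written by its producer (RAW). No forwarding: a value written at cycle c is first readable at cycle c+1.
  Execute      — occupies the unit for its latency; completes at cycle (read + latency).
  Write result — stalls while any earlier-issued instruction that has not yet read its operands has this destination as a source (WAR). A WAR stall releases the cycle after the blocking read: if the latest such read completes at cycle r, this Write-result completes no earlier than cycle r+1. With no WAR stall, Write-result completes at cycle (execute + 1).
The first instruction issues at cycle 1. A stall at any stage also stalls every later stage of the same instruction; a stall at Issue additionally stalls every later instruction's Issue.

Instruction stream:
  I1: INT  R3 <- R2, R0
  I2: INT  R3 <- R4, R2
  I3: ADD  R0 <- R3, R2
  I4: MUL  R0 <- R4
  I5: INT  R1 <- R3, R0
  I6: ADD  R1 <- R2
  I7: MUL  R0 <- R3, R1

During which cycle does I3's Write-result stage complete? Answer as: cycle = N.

cycle = 12

cycle 1: I1 issues→INT
cycle 2: I1 reads
cycle 3: I1 exec-done
cycle 4: I1 writes R3
cycle 5: I2 issues→INT
cycle 6: I2 reads; I3 issues→ADD
cycle 7: I2 exec-done
cycle 8: I2 writes R3
cycle 9: I3 reads
cycle 11: I3 exec-done
cycle 12: I3 writes R0
cycle 13: I4 issues→MUL
cycle 14: I4 reads; I5 issues→INT
cycle 18: I4 exec-done
cycle 19: I4 writes R0
cycle 20: I5 reads
cycle 21: I5 exec-done
cycle 22: I5 writes R1
cycle 23: I6 issues→ADD
cycle 24: I6 reads; I7 issues→MUL
cycle 26: I6 exec-done
cycle 27: I6 writes R1
cycle 28: I7 reads
cycle 32: I7 exec-done
cycle 33: I7 writes R0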